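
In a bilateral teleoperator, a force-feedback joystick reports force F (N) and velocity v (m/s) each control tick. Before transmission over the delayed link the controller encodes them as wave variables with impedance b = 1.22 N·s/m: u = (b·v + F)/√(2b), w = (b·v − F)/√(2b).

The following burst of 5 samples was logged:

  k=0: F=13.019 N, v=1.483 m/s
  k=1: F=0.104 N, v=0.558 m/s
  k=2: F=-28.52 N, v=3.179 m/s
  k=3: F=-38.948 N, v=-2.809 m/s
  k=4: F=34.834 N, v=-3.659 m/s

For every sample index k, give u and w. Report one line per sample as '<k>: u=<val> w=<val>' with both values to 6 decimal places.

k=0: b·v=1.22×1.483=1.809260; √(2b)=1.562050; u=(1.809260+13.019)/1.562050=9.492821, w=(1.809260−13.019)/1.562050=-7.176301
k=1: b·v=1.22×0.558=0.680760; √(2b)=1.562050; u=(0.680760+0.104)/1.562050=0.502391, w=(0.680760−0.104)/1.562050=0.369233
k=2: b·v=1.22×3.179=3.878380; √(2b)=1.562050; u=(3.878380+(-28.52))/1.562050=-15.775181, w=(3.878380−(-28.52))/1.562050=20.740937
k=3: b·v=1.22×(-2.809)=-3.426980; √(2b)=1.562050; u=(-3.426980+(-38.948))/1.562050=-27.127801, w=(-3.426980−(-38.948))/1.562050=22.740003
k=4: b·v=1.22×(-3.659)=-4.463980; √(2b)=1.562050; u=(-4.463980+34.834)/1.562050=19.442413, w=(-4.463980−34.834)/1.562050=-25.157954

0: u=9.492821 w=-7.176301
1: u=0.502391 w=0.369233
2: u=-15.775181 w=20.740937
3: u=-27.127801 w=22.740003
4: u=19.442413 w=-25.157954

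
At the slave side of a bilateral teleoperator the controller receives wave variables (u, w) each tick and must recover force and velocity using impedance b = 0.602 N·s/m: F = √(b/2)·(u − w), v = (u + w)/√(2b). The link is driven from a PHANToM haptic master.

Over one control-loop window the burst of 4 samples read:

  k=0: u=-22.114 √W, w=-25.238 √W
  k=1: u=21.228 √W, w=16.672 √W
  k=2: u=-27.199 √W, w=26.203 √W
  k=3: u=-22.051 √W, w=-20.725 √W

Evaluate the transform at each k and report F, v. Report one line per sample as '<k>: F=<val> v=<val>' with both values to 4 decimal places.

k=0: u−w=3.1240, u+w=-47.3520; √(b/2)=0.5486, √(2b)=1.0973; F=0.5486×3.124=1.7139, v=-47.3520/1.0973=-43.1544
k=1: u−w=4.5560, u+w=37.9000; √(b/2)=0.5486, √(2b)=1.0973; F=0.5486×4.556=2.4996, v=37.9000/1.0973=34.5403
k=2: u−w=-53.4020, u+w=-0.9960; √(b/2)=0.5486, √(2b)=1.0973; F=0.5486×(-53.402)=-29.2982, v=-0.9960/1.0973=-0.9077
k=3: u−w=-1.3260, u+w=-42.7760; √(b/2)=0.5486, √(2b)=1.0973; F=0.5486×(-1.326)=-0.7275, v=-42.7760/1.0973=-38.9840

0: F=1.7139 v=-43.1544
1: F=2.4996 v=34.5403
2: F=-29.2982 v=-0.9077
3: F=-0.7275 v=-38.9840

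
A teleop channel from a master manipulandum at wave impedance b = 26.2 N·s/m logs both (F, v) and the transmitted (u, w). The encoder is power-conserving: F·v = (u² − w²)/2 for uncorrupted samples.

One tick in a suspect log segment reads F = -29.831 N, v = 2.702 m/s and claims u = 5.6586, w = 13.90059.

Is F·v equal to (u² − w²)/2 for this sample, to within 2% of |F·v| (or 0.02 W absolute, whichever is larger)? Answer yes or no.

F·v = (-29.831)×2.702 = -80.6034 W.
(u² − w²)/2 = (32.0198 − 193.2264)/2 = -80.6033 W.
|Δ| = 0.0000;  2% of max(1, |F·v|) = 1.6121.

yes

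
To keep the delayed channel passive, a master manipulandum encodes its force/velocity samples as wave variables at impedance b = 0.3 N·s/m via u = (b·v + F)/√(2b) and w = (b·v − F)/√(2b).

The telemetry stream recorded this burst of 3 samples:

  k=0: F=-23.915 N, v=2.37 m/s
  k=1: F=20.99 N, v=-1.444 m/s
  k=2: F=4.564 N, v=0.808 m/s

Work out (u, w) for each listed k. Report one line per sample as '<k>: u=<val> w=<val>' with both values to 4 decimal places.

k=0: b·v=0.3×2.37=0.7110; √(2b)=0.7746; u=(0.7110+(-23.915))/0.7746=-29.9562, w=(0.7110−(-23.915))/0.7746=31.7920
k=1: b·v=0.3×(-1.444)=-0.4332; √(2b)=0.7746; u=(-0.4332+20.99)/0.7746=26.5387, w=(-0.4332−20.99)/0.7746=-27.6572
k=2: b·v=0.3×0.808=0.2424; √(2b)=0.7746; u=(0.2424+4.564)/0.7746=6.2050, w=(0.2424−4.564)/0.7746=-5.5792

0: u=-29.9562 w=31.7920
1: u=26.5387 w=-27.6572
2: u=6.2050 w=-5.5792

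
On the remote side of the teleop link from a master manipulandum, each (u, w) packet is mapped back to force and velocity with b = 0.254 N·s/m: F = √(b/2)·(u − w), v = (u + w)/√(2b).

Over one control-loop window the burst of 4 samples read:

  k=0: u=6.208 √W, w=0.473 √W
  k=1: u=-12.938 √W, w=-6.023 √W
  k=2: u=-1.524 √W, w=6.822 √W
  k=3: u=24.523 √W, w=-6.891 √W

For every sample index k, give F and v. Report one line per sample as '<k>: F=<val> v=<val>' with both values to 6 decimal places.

k=0: u−w=5.735000, u+w=6.681000; √(b/2)=0.356371, √(2b)=0.712741; F=0.356371×5.735=2.043785, v=6.681000/0.712741=9.373669
k=1: u−w=-6.915000, u+w=-18.961000; √(b/2)=0.356371, √(2b)=0.712741; F=0.356371×(-6.915)=-2.464303, v=-18.961000/0.712741=-26.602925
k=2: u−w=-8.346000, u+w=5.298000; √(b/2)=0.356371, √(2b)=0.712741; F=0.356371×(-8.346)=-2.974269, v=5.298000/0.712741=7.433273
k=3: u−w=31.414000, u+w=17.632000; √(b/2)=0.356371, √(2b)=0.712741; F=0.356371×31.414=11.195026, v=17.632000/0.712741=24.738293

0: F=2.043785 v=9.373669
1: F=-2.464303 v=-26.602925
2: F=-2.974269 v=7.433273
3: F=11.195026 v=24.738293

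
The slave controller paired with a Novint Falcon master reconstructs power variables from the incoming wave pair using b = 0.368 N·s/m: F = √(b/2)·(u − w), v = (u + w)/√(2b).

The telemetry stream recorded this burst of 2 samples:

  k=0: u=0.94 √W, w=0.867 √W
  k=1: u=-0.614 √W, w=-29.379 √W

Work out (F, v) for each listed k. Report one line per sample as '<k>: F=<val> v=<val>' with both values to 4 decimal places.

k=0: u−w=0.0730, u+w=1.8070; √(b/2)=0.4290, √(2b)=0.8579; F=0.4290×0.073=0.0313, v=1.8070/0.8579=2.1063
k=1: u−w=28.7650, u+w=-29.9930; √(b/2)=0.4290, √(2b)=0.8579; F=0.4290×28.765=12.3388, v=-29.9930/0.8579=-34.9608

0: F=0.0313 v=2.1063
1: F=12.3388 v=-34.9608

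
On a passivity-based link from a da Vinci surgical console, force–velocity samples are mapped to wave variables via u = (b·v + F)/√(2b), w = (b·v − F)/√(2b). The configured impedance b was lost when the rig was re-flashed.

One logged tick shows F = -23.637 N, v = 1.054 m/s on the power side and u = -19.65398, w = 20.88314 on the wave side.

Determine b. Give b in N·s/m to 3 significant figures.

b = 0.68 N·s/m

u + w = 1.2292;  u + w = √(2b)·v, so √(2b) = 1.2292/1.054 = 1.1662.
b = (√(2b))²/2 = 1.3600/2 = 0.6800.
(Check via u − w = 2F/√(2b): u − w = -40.5371, 2F/√(2b) = -40.5373.)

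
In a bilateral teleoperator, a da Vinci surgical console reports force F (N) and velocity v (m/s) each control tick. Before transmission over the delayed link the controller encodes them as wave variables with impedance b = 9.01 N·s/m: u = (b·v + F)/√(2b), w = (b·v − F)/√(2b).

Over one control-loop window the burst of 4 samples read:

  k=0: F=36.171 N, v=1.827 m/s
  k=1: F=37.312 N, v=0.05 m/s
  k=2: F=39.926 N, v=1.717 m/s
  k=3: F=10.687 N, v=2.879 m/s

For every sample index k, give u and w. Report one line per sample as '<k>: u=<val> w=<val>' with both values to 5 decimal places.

0: u=12.39866 w=-4.64305
1: u=8.89577 w=-8.68352
2: u=13.04975 w=-5.76109
3: u=8.62823 w=3.59312

k=0: b·v=9.01×1.827=16.46127; √(2b)=4.24500; u=(16.46127+36.171)/4.24500=12.39866, w=(16.46127−36.171)/4.24500=-4.64305
k=1: b·v=9.01×0.05=0.45050; √(2b)=4.24500; u=(0.45050+37.312)/4.24500=8.89577, w=(0.45050−37.312)/4.24500=-8.68352
k=2: b·v=9.01×1.717=15.47017; √(2b)=4.24500; u=(15.47017+39.926)/4.24500=13.04975, w=(15.47017−39.926)/4.24500=-5.76109
k=3: b·v=9.01×2.879=25.93979; √(2b)=4.24500; u=(25.93979+10.687)/4.24500=8.62823, w=(25.93979−10.687)/4.24500=3.59312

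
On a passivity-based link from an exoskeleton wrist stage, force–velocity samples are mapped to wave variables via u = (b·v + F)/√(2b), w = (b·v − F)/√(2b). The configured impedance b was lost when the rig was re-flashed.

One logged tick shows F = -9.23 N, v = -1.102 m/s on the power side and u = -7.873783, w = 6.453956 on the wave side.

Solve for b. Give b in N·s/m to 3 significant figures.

b = 0.83 N·s/m

u + w = -1.419827;  u + w = √(2b)·v, so √(2b) = -1.419827/(-1.102) = 1.288409.
b = (√(2b))²/2 = 1.659998/2 = 0.829999.
(Check via u − w = 2F/√(2b): u − w = -14.327739, 2F/√(2b) = -14.327746.)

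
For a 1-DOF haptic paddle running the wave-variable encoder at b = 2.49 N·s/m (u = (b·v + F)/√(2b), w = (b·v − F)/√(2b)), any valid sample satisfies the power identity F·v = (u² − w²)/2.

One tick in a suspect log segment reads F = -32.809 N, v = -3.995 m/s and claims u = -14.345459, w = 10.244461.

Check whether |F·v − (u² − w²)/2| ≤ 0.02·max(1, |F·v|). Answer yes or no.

no

F·v = (-32.809)×(-3.995) = 131.071955 W.
(u² − w²)/2 = (205.792194 − 104.948981)/2 = 50.421606 W.
|Δ| = 80.650349;  2% of max(1, |F·v|) = 2.621439.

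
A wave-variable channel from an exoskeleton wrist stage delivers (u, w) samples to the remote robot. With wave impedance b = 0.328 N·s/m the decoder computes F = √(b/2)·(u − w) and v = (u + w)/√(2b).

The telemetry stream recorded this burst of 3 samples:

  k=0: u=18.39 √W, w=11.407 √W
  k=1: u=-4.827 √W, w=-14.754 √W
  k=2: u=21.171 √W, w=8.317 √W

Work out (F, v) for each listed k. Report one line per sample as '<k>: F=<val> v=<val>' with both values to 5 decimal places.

0: F=2.82790 v=36.78922
1: F=4.02013 v=-24.17592
2: F=5.20547 v=36.40771

k=0: u−w=6.98300, u+w=29.79700; √(b/2)=0.40497, √(2b)=0.80994; F=0.40497×6.983=2.82790, v=29.79700/0.80994=36.78922
k=1: u−w=9.92700, u+w=-19.58100; √(b/2)=0.40497, √(2b)=0.80994; F=0.40497×9.927=4.02013, v=-19.58100/0.80994=-24.17592
k=2: u−w=12.85400, u+w=29.48800; √(b/2)=0.40497, √(2b)=0.80994; F=0.40497×12.854=5.20547, v=29.48800/0.80994=36.40771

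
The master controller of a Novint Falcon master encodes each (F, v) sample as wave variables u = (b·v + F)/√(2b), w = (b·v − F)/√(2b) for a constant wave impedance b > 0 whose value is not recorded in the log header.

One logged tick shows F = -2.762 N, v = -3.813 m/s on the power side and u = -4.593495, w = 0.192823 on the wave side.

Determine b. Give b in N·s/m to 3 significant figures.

b = 0.666 N·s/m

u + w = -4.400672;  u + w = √(2b)·v, so √(2b) = -4.400672/(-3.813) = 1.154123.
b = (√(2b))²/2 = 1.332001/2 = 0.666000.
(Check via u − w = 2F/√(2b): u − w = -4.786318, 2F/√(2b) = -4.786317.)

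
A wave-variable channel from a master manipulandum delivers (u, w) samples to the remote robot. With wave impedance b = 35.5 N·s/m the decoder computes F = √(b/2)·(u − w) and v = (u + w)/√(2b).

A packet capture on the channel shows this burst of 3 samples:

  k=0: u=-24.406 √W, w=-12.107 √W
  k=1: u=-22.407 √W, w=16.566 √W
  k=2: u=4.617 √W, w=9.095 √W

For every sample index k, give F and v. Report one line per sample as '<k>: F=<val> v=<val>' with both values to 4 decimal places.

k=0: u−w=-12.2990, u+w=-36.5130; √(b/2)=4.2131, √(2b)=8.4261; F=4.2131×(-12.299)=-51.8166, v=-36.5130/8.4261=-4.3333
k=1: u−w=-38.9730, u+w=-5.8410; √(b/2)=4.2131, √(2b)=8.4261; F=4.2131×(-38.973)=-164.1962, v=-5.8410/8.4261=-0.6932
k=2: u−w=-4.4780, u+w=13.7120; √(b/2)=4.2131, √(2b)=8.4261; F=4.2131×(-4.478)=-18.8661, v=13.7120/8.4261=1.6273

0: F=-51.8166 v=-4.3333
1: F=-164.1962 v=-0.6932
2: F=-18.8661 v=1.6273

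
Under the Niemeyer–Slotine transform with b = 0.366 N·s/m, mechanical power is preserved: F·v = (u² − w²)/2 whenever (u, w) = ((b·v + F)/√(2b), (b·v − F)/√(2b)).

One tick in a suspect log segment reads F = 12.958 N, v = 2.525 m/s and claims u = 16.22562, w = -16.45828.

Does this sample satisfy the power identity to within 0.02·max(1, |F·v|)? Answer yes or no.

no

F·v = 12.958×2.525 = 32.71895 W.
(u² − w²)/2 = (263.27074 − 270.87498)/2 = -3.80212 W.
|Δ| = 36.52107;  2% of max(1, |F·v|) = 0.65438.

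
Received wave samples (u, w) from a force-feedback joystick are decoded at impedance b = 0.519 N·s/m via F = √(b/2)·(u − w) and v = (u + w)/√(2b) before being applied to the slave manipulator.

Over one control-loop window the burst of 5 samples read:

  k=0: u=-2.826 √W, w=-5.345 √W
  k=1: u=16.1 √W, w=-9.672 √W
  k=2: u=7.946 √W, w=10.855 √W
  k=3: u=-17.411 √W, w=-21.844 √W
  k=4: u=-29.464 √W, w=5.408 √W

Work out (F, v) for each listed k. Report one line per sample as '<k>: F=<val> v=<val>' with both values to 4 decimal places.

0: F=1.2832 v=-8.0200
1: F=13.1286 v=6.3092
2: F=-1.4819 v=18.4536
3: F=2.2582 v=-38.5298
4: F=-17.7642 v=-23.6116

k=0: u−w=2.5190, u+w=-8.1710; √(b/2)=0.5094, √(2b)=1.0188; F=0.5094×2.519=1.2832, v=-8.1710/1.0188=-8.0200
k=1: u−w=25.7720, u+w=6.4280; √(b/2)=0.5094, √(2b)=1.0188; F=0.5094×25.772=13.1286, v=6.4280/1.0188=6.3092
k=2: u−w=-2.9090, u+w=18.8010; √(b/2)=0.5094, √(2b)=1.0188; F=0.5094×(-2.909)=-1.4819, v=18.8010/1.0188=18.4536
k=3: u−w=4.4330, u+w=-39.2550; √(b/2)=0.5094, √(2b)=1.0188; F=0.5094×4.433=2.2582, v=-39.2550/1.0188=-38.5298
k=4: u−w=-34.8720, u+w=-24.0560; √(b/2)=0.5094, √(2b)=1.0188; F=0.5094×(-34.872)=-17.7642, v=-24.0560/1.0188=-23.6116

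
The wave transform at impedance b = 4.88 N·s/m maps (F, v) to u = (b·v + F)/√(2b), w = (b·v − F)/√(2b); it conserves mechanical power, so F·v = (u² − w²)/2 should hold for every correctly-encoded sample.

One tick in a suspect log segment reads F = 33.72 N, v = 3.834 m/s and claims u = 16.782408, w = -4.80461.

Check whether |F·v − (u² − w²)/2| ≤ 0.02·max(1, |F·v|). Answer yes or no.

yes

F·v = 33.72×3.834 = 129.282480 W.
(u² − w²)/2 = (281.649218 − 23.084277)/2 = 129.282471 W.
|Δ| = 0.000009;  2% of max(1, |F·v|) = 2.585650.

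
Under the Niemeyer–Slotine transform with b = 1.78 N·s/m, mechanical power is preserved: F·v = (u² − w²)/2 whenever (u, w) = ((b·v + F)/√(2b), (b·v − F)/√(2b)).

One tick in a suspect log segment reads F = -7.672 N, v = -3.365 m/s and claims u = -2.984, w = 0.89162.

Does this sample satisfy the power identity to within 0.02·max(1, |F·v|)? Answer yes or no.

F·v = (-7.672)×(-3.365) = 25.81628 W.
(u² − w²)/2 = (8.90426 − 0.79499)/2 = 4.05463 W.
|Δ| = 21.76165;  2% of max(1, |F·v|) = 0.51633.

no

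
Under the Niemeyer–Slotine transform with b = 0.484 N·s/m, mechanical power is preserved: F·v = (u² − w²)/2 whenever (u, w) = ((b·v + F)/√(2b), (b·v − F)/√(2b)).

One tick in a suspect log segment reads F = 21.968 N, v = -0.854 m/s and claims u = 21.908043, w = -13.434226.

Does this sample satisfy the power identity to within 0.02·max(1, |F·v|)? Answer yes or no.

F·v = 21.968×(-0.854) = -18.760672 W.
(u² − w²)/2 = (479.962348 − 180.478428)/2 = 149.741960 W.
|Δ| = 168.502632;  2% of max(1, |F·v|) = 0.375213.

no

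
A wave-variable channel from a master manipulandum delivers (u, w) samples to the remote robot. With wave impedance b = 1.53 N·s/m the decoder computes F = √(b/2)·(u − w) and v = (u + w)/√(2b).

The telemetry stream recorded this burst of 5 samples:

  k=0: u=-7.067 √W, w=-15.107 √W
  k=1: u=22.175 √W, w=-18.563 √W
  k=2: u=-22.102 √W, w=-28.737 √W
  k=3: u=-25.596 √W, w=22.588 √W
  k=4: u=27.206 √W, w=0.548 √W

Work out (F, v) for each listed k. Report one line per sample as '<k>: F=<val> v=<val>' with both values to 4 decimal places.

0: F=7.0321 v=-12.6760
1: F=35.6312 v=2.0648
2: F=5.8033 v=-29.0627
3: F=-42.1438 v=-1.7196
4: F=23.3162 v=15.8659

k=0: u−w=8.0400, u+w=-22.1740; √(b/2)=0.8746, √(2b)=1.7493; F=0.8746×8.04=7.0321, v=-22.1740/1.7493=-12.6760
k=1: u−w=40.7380, u+w=3.6120; √(b/2)=0.8746, √(2b)=1.7493; F=0.8746×40.738=35.6312, v=3.6120/1.7493=2.0648
k=2: u−w=6.6350, u+w=-50.8390; √(b/2)=0.8746, √(2b)=1.7493; F=0.8746×6.635=5.8033, v=-50.8390/1.7493=-29.0627
k=3: u−w=-48.1840, u+w=-3.0080; √(b/2)=0.8746, √(2b)=1.7493; F=0.8746×(-48.184)=-42.1438, v=-3.0080/1.7493=-1.7196
k=4: u−w=26.6580, u+w=27.7540; √(b/2)=0.8746, √(2b)=1.7493; F=0.8746×26.658=23.3162, v=27.7540/1.7493=15.8659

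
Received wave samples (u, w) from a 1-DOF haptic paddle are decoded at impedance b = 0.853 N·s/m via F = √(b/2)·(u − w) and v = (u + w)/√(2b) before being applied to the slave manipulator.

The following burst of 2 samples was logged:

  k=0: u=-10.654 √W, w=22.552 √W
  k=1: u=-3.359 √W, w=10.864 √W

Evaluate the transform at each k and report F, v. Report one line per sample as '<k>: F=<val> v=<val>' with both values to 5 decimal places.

0: F=-21.68583 v=9.10929
1: F=-9.28861 v=5.74594

k=0: u−w=-33.20600, u+w=11.89800; √(b/2)=0.65307, √(2b)=1.30614; F=0.65307×(-33.206)=-21.68583, v=11.89800/1.30614=9.10929
k=1: u−w=-14.22300, u+w=7.50500; √(b/2)=0.65307, √(2b)=1.30614; F=0.65307×(-14.223)=-9.28861, v=7.50500/1.30614=5.74594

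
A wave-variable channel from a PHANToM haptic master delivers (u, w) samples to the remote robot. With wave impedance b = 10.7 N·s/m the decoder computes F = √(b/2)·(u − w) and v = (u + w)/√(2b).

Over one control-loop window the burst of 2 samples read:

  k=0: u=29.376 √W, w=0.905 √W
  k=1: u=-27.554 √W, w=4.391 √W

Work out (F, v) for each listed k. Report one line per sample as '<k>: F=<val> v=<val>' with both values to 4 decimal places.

k=0: u−w=28.4710, u+w=30.2810; √(b/2)=2.3130, √(2b)=4.6260; F=2.3130×28.471=65.8536, v=30.2810/4.6260=6.5458
k=1: u−w=-31.9450, u+w=-23.1630; √(b/2)=2.3130, √(2b)=4.6260; F=2.3130×(-31.945)=-73.8890, v=-23.1630/4.6260=-5.0071

0: F=65.8536 v=6.5458
1: F=-73.8890 v=-5.0071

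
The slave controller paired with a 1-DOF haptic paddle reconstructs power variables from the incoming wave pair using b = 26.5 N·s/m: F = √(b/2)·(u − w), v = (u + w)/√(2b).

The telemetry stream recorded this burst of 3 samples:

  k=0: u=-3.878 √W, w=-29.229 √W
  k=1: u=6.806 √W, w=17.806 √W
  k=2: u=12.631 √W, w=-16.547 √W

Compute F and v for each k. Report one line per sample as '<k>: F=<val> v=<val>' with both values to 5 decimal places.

k=0: u−w=25.35100, u+w=-33.10700; √(b/2)=3.64005, √(2b)=7.28011; F=3.64005×25.351=92.27903, v=-33.10700/7.28011=-4.54760
k=1: u−w=-11.00000, u+w=24.61200; √(b/2)=3.64005, √(2b)=7.28011; F=3.64005×(-11.0)=-40.04060, v=24.61200/7.28011=3.38072
k=2: u−w=29.17800, u+w=-3.91600; √(b/2)=3.64005, √(2b)=7.28011; F=3.64005×29.178=106.20952, v=-3.91600/7.28011=-0.53790

0: F=92.27903 v=-4.54760
1: F=-40.04060 v=3.38072
2: F=106.20952 v=-0.53790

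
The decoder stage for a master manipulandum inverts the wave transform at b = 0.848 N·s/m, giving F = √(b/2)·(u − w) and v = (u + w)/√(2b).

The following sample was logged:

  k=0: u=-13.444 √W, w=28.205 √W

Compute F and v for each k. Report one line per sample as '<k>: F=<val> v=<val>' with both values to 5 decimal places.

k=0: u−w=-41.64900, u+w=14.76100; √(b/2)=0.65115, √(2b)=1.30231; F=0.65115×(-41.649)=-27.11986, v=14.76100/1.30231=11.33451

0: F=-27.11986 v=11.33451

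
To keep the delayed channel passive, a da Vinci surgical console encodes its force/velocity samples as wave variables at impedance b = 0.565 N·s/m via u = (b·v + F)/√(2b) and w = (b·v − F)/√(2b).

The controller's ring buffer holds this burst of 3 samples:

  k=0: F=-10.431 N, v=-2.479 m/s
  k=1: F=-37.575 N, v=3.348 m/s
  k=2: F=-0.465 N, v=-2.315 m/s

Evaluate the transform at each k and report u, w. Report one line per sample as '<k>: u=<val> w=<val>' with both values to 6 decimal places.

0: u=-11.130266 w=8.495053
1: u=-33.568100 w=37.127073
2: u=-1.667875 w=-0.793004

k=0: b·v=0.565×(-2.479)=-1.400635; √(2b)=1.063015; u=(-1.400635+(-10.431))/1.063015=-11.130266, w=(-1.400635−(-10.431))/1.063015=8.495053
k=1: b·v=0.565×3.348=1.891620; √(2b)=1.063015; u=(1.891620+(-37.575))/1.063015=-33.568100, w=(1.891620−(-37.575))/1.063015=37.127073
k=2: b·v=0.565×(-2.315)=-1.307975; √(2b)=1.063015; u=(-1.307975+(-0.465))/1.063015=-1.667875, w=(-1.307975−(-0.465))/1.063015=-0.793004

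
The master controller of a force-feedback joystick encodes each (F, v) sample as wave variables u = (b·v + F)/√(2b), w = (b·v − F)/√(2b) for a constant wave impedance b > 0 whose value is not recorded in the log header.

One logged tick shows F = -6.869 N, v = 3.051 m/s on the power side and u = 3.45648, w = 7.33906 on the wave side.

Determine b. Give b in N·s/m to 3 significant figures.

b = 6.26 N·s/m

u + w = 10.7955;  u + w = √(2b)·v, so √(2b) = 10.7955/3.051 = 3.5384.
b = (√(2b))²/2 = 12.5200/2 = 6.2600.
(Check via u − w = 2F/√(2b): u − w = -3.8826, 2F/√(2b) = -3.8826.)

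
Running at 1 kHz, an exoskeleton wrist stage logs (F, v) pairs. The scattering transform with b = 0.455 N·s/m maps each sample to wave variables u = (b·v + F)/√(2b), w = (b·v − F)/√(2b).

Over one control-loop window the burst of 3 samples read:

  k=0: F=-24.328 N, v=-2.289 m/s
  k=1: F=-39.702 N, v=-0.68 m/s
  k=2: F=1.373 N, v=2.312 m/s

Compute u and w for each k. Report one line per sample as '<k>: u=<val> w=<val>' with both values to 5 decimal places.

k=0: b·v=0.455×(-2.289)=-1.04150; √(2b)=0.95394; u=(-1.04150+(-24.328))/0.95394=-26.59446, w=(-1.04150−(-24.328))/0.95394=24.41089
k=1: b·v=0.455×(-0.68)=-0.30940; √(2b)=0.95394; u=(-0.30940+(-39.702))/0.95394=-41.94334, w=(-0.30940−(-39.702))/0.95394=41.29467
k=2: b·v=0.455×2.312=1.05196; √(2b)=0.95394; u=(1.05196+1.373)/0.95394=2.54205, w=(1.05196−1.373)/0.95394=-0.33654

0: u=-26.59446 w=24.41089
1: u=-41.94334 w=41.29467
2: u=2.54205 w=-0.33654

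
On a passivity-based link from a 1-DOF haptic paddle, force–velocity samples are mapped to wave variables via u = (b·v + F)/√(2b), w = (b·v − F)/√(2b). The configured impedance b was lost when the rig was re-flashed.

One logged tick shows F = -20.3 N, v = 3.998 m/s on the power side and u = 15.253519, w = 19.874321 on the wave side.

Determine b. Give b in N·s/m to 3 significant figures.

u + w = 35.127840;  u + w = √(2b)·v, so √(2b) = 35.127840/3.998 = 8.786353.
b = (√(2b))²/2 = 77.200002/2 = 38.600001.
(Check via u − w = 2F/√(2b): u − w = -4.620802, 2F/√(2b) = -4.620802.)

b = 38.6 N·s/m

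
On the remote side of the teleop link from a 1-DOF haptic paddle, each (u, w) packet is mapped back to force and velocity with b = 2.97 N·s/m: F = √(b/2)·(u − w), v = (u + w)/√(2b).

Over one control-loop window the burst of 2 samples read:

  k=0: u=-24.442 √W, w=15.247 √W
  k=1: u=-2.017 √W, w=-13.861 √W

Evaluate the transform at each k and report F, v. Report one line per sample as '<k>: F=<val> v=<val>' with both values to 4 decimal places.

0: F=-48.3652 v=-3.7728
1: F=14.4332 v=-6.5148

k=0: u−w=-39.6890, u+w=-9.1950; √(b/2)=1.2186, √(2b)=2.4372; F=1.2186×(-39.689)=-48.3652, v=-9.1950/2.4372=-3.7728
k=1: u−w=11.8440, u+w=-15.8780; √(b/2)=1.2186, √(2b)=2.4372; F=1.2186×11.844=14.4332, v=-15.8780/2.4372=-6.5148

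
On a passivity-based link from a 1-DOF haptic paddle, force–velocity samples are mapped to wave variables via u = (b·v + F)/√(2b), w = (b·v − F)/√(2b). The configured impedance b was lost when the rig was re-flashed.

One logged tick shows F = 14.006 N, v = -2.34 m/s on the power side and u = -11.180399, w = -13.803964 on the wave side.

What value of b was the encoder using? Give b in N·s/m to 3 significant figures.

b = 57 N·s/m

u + w = -24.984363;  u + w = √(2b)·v, so √(2b) = -24.984363/(-2.34) = 10.677078.
b = (√(2b))²/2 = 113.999999/2 = 56.999999.
(Check via u − w = 2F/√(2b): u − w = 2.623565, 2F/√(2b) = 2.623564.)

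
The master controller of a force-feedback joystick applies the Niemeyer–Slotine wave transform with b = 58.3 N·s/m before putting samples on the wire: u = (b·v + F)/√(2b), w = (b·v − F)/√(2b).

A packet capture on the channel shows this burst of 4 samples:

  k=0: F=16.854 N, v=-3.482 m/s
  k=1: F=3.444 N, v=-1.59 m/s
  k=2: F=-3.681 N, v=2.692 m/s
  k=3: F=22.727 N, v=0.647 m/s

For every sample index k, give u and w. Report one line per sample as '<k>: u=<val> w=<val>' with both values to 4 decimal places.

k=0: b·v=58.3×(-3.482)=-203.0006; √(2b)=10.7981; u=(-203.0006+16.854)/10.7981=-17.2388, w=(-203.0006−16.854)/10.7981=-20.3604
k=1: b·v=58.3×(-1.59)=-92.6970; √(2b)=10.7981; u=(-92.6970+3.444)/10.7981=-8.2656, w=(-92.6970−3.444)/10.7981=-8.9035
k=2: b·v=58.3×2.692=156.9436; √(2b)=10.7981; u=(156.9436+(-3.681))/10.7981=14.1934, w=(156.9436−(-3.681))/10.7981=14.8752
k=3: b·v=58.3×0.647=37.7201; √(2b)=10.7981; u=(37.7201+22.727)/10.7981=5.5979, w=(37.7201−22.727)/10.7981=1.3885

0: u=-17.2388 w=-20.3604
1: u=-8.2656 w=-8.9035
2: u=14.1934 w=14.8752
3: u=5.5979 w=1.3885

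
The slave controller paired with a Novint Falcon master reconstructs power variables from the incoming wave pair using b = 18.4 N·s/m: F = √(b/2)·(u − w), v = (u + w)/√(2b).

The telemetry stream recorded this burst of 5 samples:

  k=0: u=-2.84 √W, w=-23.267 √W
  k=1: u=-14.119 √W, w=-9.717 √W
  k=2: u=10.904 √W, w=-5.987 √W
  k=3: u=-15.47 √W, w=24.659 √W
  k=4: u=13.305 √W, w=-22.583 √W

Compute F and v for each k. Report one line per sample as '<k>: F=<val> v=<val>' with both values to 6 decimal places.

0: F=61.958159 v=-4.303612
1: F=-13.351927 v=-3.929248
2: F=51.232940 v=0.810543
3: F=-121.717283 v=1.514762
4: F=108.853694 v=-1.529433

k=0: u−w=20.427000, u+w=-26.107000; √(b/2)=3.033150, √(2b)=6.066300; F=3.033150×20.427=61.958159, v=-26.107000/6.066300=-4.303612
k=1: u−w=-4.402000, u+w=-23.836000; √(b/2)=3.033150, √(2b)=6.066300; F=3.033150×(-4.402)=-13.351927, v=-23.836000/6.066300=-3.929248
k=2: u−w=16.891000, u+w=4.917000; √(b/2)=3.033150, √(2b)=6.066300; F=3.033150×16.891=51.232940, v=4.917000/6.066300=0.810543
k=3: u−w=-40.129000, u+w=9.189000; √(b/2)=3.033150, √(2b)=6.066300; F=3.033150×(-40.129)=-121.717283, v=9.189000/6.066300=1.514762
k=4: u−w=35.888000, u+w=-9.278000; √(b/2)=3.033150, √(2b)=6.066300; F=3.033150×35.888=108.853694, v=-9.278000/6.066300=-1.529433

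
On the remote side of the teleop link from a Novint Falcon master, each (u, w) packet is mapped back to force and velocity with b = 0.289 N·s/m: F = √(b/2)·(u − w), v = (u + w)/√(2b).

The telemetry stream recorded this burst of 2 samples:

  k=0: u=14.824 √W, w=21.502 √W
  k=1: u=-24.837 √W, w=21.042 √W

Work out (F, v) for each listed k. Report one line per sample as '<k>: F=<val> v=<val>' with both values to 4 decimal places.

0: F=-2.5385 v=47.7808
1: F=-17.4401 v=-4.9917

k=0: u−w=-6.6780, u+w=36.3260; √(b/2)=0.3801, √(2b)=0.7603; F=0.3801×(-6.678)=-2.5385, v=36.3260/0.7603=47.7808
k=1: u−w=-45.8790, u+w=-3.7950; √(b/2)=0.3801, √(2b)=0.7603; F=0.3801×(-45.879)=-17.4401, v=-3.7950/0.7603=-4.9917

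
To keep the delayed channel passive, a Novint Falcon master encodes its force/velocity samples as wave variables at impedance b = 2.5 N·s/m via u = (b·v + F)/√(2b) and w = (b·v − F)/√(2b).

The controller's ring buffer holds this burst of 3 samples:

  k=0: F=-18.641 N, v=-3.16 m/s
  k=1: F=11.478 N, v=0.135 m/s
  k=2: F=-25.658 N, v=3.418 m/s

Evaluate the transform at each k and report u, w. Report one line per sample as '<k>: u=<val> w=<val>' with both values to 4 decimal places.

0: u=-11.8695 w=4.8035
1: u=5.2841 w=-4.9822
2: u=-7.6532 w=15.2960

k=0: b·v=2.5×(-3.16)=-7.9000; √(2b)=2.2361; u=(-7.9000+(-18.641))/2.2361=-11.8695, w=(-7.9000−(-18.641))/2.2361=4.8035
k=1: b·v=2.5×0.135=0.3375; √(2b)=2.2361; u=(0.3375+11.478)/2.2361=5.2841, w=(0.3375−11.478)/2.2361=-4.9822
k=2: b·v=2.5×3.418=8.5450; √(2b)=2.2361; u=(8.5450+(-25.658))/2.2361=-7.6532, w=(8.5450−(-25.658))/2.2361=15.2960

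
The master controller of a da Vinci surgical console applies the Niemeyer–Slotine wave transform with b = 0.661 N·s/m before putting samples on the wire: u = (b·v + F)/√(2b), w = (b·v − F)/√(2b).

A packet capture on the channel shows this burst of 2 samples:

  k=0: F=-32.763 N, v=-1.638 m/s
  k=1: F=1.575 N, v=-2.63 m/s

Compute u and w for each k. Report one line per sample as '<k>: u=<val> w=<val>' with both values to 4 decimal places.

0: u=-29.4366 w=27.5533
1: u=-0.1421 w=-2.8818

k=0: b·v=0.661×(-1.638)=-1.0827; √(2b)=1.1498; u=(-1.0827+(-32.763))/1.1498=-29.4366, w=(-1.0827−(-32.763))/1.1498=27.5533
k=1: b·v=0.661×(-2.63)=-1.7384; √(2b)=1.1498; u=(-1.7384+1.575)/1.1498=-0.1421, w=(-1.7384−1.575)/1.1498=-2.8818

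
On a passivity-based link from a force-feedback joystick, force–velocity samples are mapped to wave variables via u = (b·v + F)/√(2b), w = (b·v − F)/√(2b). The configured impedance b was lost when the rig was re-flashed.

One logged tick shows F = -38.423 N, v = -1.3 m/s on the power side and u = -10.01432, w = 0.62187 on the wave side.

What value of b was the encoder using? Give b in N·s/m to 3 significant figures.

b = 26.1 N·s/m

u + w = -9.3925;  u + w = √(2b)·v, so √(2b) = -9.3925/(-1.3) = 7.2250.
b = (√(2b))²/2 = 52.2001/2 = 26.1000.
(Check via u − w = 2F/√(2b): u − w = -10.6362, 2F/√(2b) = -10.6362.)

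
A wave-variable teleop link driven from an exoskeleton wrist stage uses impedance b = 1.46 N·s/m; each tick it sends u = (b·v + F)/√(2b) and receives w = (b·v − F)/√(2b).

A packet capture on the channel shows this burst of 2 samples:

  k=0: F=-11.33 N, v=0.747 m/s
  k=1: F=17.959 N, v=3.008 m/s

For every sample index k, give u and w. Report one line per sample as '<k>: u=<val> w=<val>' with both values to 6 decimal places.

k=0: b·v=1.46×0.747=1.090620; √(2b)=1.708801; u=(1.090620+(-11.33))/1.708801=-5.992144, w=(1.090620−(-11.33))/1.708801=7.268618
k=1: b·v=1.46×3.008=4.391680; √(2b)=1.708801; u=(4.391680+17.959)/1.708801=13.079746, w=(4.391680−17.959)/1.708801=-7.939673

0: u=-5.992144 w=7.268618
1: u=13.079746 w=-7.939673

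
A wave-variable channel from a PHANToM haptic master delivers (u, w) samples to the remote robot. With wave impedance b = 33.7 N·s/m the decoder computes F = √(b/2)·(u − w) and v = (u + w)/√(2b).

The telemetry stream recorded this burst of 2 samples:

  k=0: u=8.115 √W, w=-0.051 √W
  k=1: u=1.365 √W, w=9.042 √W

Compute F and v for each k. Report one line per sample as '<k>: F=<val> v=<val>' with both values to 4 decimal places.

k=0: u−w=8.1660, u+w=8.0640; √(b/2)=4.1049, √(2b)=8.2098; F=4.1049×8.166=33.5204, v=8.0640/8.2098=0.9822
k=1: u−w=-7.6770, u+w=10.4070; √(b/2)=4.1049, √(2b)=8.2098; F=4.1049×(-7.677)=-31.5131, v=10.4070/8.2098=1.2676

0: F=33.5204 v=0.9822
1: F=-31.5131 v=1.2676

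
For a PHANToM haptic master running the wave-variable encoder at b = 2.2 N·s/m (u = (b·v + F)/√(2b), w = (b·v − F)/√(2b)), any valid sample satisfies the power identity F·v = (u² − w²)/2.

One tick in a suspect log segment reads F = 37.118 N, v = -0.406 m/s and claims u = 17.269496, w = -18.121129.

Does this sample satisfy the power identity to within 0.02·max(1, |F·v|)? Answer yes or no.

F·v = 37.118×(-0.406) = -15.069908 W.
(u² − w²)/2 = (298.235492 − 328.375316)/2 = -15.069912 W.
|Δ| = 0.000004;  2% of max(1, |F·v|) = 0.301398.

yes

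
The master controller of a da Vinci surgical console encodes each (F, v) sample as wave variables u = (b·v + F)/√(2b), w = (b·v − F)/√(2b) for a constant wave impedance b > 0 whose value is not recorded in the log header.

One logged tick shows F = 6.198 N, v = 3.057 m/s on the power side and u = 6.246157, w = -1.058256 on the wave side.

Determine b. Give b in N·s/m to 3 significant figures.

b = 1.44 N·s/m

u + w = 5.187901;  u + w = √(2b)·v, so √(2b) = 5.187901/3.057 = 1.697056.
b = (√(2b))²/2 = 2.880000/2 = 1.440000.
(Check via u − w = 2F/√(2b): u − w = 7.304413, 2F/√(2b) = 7.304413.)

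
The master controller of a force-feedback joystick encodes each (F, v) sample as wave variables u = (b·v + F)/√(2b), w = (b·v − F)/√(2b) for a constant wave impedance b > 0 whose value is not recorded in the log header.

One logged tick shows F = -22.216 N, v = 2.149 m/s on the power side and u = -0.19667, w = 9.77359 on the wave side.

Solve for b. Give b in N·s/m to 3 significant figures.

u + w = 9.57692;  u + w = √(2b)·v, so √(2b) = 9.57692/2.149 = 4.45645.
b = (√(2b))²/2 = 19.85998/2 = 9.92999.
(Check via u − w = 2F/√(2b): u − w = -9.97026, 2F/√(2b) = -9.97026.)

b = 9.93 N·s/m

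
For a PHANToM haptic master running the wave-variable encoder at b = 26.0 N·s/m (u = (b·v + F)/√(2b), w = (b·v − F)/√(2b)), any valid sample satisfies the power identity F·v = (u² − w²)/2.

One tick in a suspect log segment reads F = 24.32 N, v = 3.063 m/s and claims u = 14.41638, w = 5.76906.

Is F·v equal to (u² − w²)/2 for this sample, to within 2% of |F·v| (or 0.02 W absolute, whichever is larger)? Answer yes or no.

F·v = 24.32×3.063 = 74.49216 W.
(u² − w²)/2 = (207.83201 − 33.28205)/2 = 87.27498 W.
|Δ| = 12.78282;  2% of max(1, |F·v|) = 1.48984.

no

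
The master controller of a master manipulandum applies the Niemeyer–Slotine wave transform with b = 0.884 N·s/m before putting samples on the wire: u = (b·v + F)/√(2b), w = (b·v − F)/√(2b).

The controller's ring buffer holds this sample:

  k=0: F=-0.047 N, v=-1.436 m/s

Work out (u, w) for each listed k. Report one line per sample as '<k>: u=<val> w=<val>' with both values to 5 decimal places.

k=0: b·v=0.884×(-1.436)=-1.26942; √(2b)=1.32966; u=(-1.26942+(-0.047))/1.32966=-0.99004, w=(-1.26942−(-0.047))/1.32966=-0.91935

0: u=-0.99004 w=-0.91935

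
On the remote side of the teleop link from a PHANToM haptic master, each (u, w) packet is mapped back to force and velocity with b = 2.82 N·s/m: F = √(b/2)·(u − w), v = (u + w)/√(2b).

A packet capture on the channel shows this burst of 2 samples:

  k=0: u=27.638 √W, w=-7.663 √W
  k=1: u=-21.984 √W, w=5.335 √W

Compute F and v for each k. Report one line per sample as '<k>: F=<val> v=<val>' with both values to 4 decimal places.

k=0: u−w=35.3010, u+w=19.9750; √(b/2)=1.1874, √(2b)=2.3749; F=1.1874×35.301=41.9176, v=19.9750/2.3749=8.4110
k=1: u−w=-27.3190, u+w=-16.6490; √(b/2)=1.1874, √(2b)=2.3749; F=1.1874×(-27.319)=-32.4395, v=-16.6490/2.3749=-7.0105

0: F=41.9176 v=8.4110
1: F=-32.4395 v=-7.0105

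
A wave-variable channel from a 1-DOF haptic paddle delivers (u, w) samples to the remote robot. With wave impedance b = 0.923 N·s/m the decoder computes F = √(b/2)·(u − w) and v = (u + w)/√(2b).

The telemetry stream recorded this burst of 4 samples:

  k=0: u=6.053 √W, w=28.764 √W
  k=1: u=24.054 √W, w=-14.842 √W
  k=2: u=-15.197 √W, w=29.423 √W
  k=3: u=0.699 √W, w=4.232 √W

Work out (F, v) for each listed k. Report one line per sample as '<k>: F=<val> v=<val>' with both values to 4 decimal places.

k=0: u−w=-22.7110, u+w=34.8170; √(b/2)=0.6793, √(2b)=1.3587; F=0.6793×(-22.711)=-15.4284, v=34.8170/1.3587=25.6257
k=1: u−w=38.8960, u+w=9.2120; √(b/2)=0.6793, √(2b)=1.3587; F=0.6793×38.896=26.4235, v=9.2120/1.3587=6.7801
k=2: u−w=-44.6200, u+w=14.2260; √(b/2)=0.6793, √(2b)=1.3587; F=0.6793×(-44.62)=-30.3121, v=14.2260/1.3587=10.4705
k=3: u−w=-3.5330, u+w=4.9310; √(b/2)=0.6793, √(2b)=1.3587; F=0.6793×(-3.533)=-2.4001, v=4.9310/1.3587=3.6293

0: F=-15.4284 v=25.6257
1: F=26.4235 v=6.7801
2: F=-30.3121 v=10.4705
3: F=-2.4001 v=3.6293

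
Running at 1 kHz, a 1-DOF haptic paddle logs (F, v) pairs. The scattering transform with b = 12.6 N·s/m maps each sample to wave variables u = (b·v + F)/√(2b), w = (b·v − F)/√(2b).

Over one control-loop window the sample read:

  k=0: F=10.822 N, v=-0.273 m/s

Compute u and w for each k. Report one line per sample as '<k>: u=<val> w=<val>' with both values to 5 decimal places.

k=0: b·v=12.6×(-0.273)=-3.43980; √(2b)=5.01996; u=(-3.43980+10.822)/5.01996=1.47057, w=(-3.43980−10.822)/5.01996=-2.84102

0: u=1.47057 w=-2.84102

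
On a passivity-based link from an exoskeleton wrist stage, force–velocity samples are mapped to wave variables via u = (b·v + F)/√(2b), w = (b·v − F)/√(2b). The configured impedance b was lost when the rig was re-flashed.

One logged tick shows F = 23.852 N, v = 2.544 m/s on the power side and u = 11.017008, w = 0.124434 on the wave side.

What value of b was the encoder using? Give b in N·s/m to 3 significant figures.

b = 9.59 N·s/m

u + w = 11.141442;  u + w = √(2b)·v, so √(2b) = 11.141442/2.544 = 4.379498.
b = (√(2b))²/2 = 19.180000/2 = 9.590000.
(Check via u − w = 2F/√(2b): u − w = 10.892574, 2F/√(2b) = 10.892574.)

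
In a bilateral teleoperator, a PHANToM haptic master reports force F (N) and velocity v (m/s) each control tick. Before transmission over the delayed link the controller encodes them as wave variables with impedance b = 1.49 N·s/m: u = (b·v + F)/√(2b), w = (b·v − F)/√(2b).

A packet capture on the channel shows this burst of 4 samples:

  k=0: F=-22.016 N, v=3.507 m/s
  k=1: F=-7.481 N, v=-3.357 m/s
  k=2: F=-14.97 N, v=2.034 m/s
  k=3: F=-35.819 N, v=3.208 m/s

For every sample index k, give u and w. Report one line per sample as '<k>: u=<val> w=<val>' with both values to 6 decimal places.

k=0: b·v=1.49×3.507=5.225430; √(2b)=1.726268; u=(5.225430+(-22.016))/1.726268=-9.726516, w=(5.225430−(-22.016))/1.726268=15.780537
k=1: b·v=1.49×(-3.357)=-5.001930; √(2b)=1.726268; u=(-5.001930+(-7.481))/1.726268=-7.231167, w=(-5.001930−(-7.481))/1.726268=1.436087
k=2: b·v=1.49×2.034=3.030660; √(2b)=1.726268; u=(3.030660+(-14.97))/1.726268=-6.916274, w=(3.030660−(-14.97))/1.726268=10.427502
k=3: b·v=1.49×3.208=4.779920; √(2b)=1.726268; u=(4.779920+(-35.819))/1.726268=-17.980456, w=(4.779920−(-35.819))/1.726268=23.518323

0: u=-9.726516 w=15.780537
1: u=-7.231167 w=1.436087
2: u=-6.916274 w=10.427502
3: u=-17.980456 w=23.518323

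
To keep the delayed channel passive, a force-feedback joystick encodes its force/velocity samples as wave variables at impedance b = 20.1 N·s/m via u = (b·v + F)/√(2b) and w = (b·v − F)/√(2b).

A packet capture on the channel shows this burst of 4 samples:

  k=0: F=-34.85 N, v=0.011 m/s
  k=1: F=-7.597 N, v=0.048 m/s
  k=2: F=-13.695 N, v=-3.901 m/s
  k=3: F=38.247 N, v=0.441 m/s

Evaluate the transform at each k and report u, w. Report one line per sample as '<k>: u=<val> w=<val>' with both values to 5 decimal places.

0: u=-5.46167 w=5.53142
1: u=-1.04603 w=1.35037
2: u=-14.52682 w=-10.20687
3: u=7.43037 w=-4.63427

k=0: b·v=20.1×0.011=0.22110; √(2b)=6.34035; u=(0.22110+(-34.85))/6.34035=-5.46167, w=(0.22110−(-34.85))/6.34035=5.53142
k=1: b·v=20.1×0.048=0.96480; √(2b)=6.34035; u=(0.96480+(-7.597))/6.34035=-1.04603, w=(0.96480−(-7.597))/6.34035=1.35037
k=2: b·v=20.1×(-3.901)=-78.41010; √(2b)=6.34035; u=(-78.41010+(-13.695))/6.34035=-14.52682, w=(-78.41010−(-13.695))/6.34035=-10.20687
k=3: b·v=20.1×0.441=8.86410; √(2b)=6.34035; u=(8.86410+38.247)/6.34035=7.43037, w=(8.86410−38.247)/6.34035=-4.63427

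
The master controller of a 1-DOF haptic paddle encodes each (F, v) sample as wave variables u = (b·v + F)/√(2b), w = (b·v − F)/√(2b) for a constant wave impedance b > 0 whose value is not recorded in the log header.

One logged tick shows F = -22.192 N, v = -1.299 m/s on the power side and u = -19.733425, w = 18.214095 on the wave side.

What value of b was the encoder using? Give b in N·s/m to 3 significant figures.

u + w = -1.519330;  u + w = √(2b)·v, so √(2b) = -1.519330/(-1.299) = 1.169615.
b = (√(2b))²/2 = 1.367999/2 = 0.684000.
(Check via u − w = 2F/√(2b): u − w = -37.947520, 2F/√(2b) = -37.947527.)

b = 0.684 N·s/m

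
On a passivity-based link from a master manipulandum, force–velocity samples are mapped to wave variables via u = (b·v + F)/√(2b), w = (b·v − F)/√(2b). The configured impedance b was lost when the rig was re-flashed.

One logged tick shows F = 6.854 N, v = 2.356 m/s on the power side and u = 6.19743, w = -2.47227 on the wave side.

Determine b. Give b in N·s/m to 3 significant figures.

u + w = 3.7252;  u + w = √(2b)·v, so √(2b) = 3.7252/2.356 = 1.5811.
b = (√(2b))²/2 = 2.5000/2 = 1.2500.
(Check via u − w = 2F/√(2b): u − w = 8.6697, 2F/√(2b) = 8.6697.)

b = 1.25 N·s/m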